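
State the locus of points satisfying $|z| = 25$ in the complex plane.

|z| = 25 means sqrt(x^2 + y^2) = 25
This is a circle of radius 25 centered at the origin


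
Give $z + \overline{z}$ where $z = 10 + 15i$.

z + conjugate(z) = (a + bi) + (a - bi) = 2a
= 2 * 10 = 20


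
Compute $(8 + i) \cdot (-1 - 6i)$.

(a1*a2 - b1*b2) + (a1*b2 + b1*a2)i
= (-8 - (-6)) + (-48 + (-1))i
= -2 - 49i


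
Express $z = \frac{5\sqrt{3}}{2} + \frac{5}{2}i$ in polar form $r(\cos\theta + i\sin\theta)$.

r = |z| = sqrt(a^2 + b^2) = sqrt((5*sqrt(3)/2)^2 + (5/2)^2) = sqrt(75/4 + 25/4) = sqrt(25) = 5
θ = arctan(b/a) = arctan(2.5/4.3301) (quadrant-adjusted) = 30°
z = 5(cos 30° + i sin 30°)


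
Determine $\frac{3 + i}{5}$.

Divisor is real, so divide each part by 5:
= 3/5 + (1/5)i


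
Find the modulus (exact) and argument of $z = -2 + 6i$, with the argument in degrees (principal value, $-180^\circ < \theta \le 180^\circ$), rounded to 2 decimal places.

|z| = sqrt((-2)^2 + 6^2) = sqrt(40)
arg(z) = arctan(b/a) = arctan(6/-2) (quadrant-adjusted) = 108.43°


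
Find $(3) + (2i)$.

(3 + 0) + (0 + 2)i = 3 + 2i


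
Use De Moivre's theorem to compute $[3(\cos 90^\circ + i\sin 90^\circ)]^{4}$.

By De Moivre: z^n = r^n(cos(nθ) + i sin(nθ))
= 3^4(cos(4*90°) + i sin(4*90°))
= 81(cos 0° + i sin 0°)
= 81


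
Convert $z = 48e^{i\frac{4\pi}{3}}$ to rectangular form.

a = r cos θ = 48 * -1/2 = -24
b = r sin θ = 48 * -sqrt(3)/2 = -24*sqrt(3)
z = -24 - 24*sqrt(3)i


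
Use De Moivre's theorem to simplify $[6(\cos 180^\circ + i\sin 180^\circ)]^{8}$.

By De Moivre: z^n = r^n(cos(nθ) + i sin(nθ))
= 6^8(cos(8*180°) + i sin(8*180°))
= 1679616(cos 0° + i sin 0°)
= 1679616


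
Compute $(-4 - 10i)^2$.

(a + bi)^2 = a^2 - b^2 + 2abi
= (-4)^2 - (-10)^2 + 2*(-4)*(-10)i
= -84 + 80i


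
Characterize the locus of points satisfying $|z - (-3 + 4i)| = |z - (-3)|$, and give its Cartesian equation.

|z - z1| = |z - z2| means z is equidistant from z1 and z2,
i.e. the perpendicular bisector of the segment from (-3, 4) to (-3, 0) (midpoint (-3, 2)).
With z = x + yi, square both sides:
(x - (-3))^2 + (y - 4)^2 = (x - (-3))^2 + (y - 0)^2
The x^2 and y^2 terms cancel: 0x + (-8)y = 9 - 25 = -16
Simplify: y = 2
Locus: Perpendicular bisector of the segment from (-3, 4) to (-3, 0): the line y = 2


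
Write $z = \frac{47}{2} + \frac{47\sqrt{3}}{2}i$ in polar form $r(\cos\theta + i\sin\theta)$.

r = |z| = sqrt(a^2 + b^2) = sqrt((47/2)^2 + (47*sqrt(3)/2)^2) = sqrt(2209/4 + 6627/4) = sqrt(2209) = 47
θ = arctan(b/a) = arctan(40.7032/23.5) (quadrant-adjusted) = 60°
z = 47(cos 60° + i sin 60°)


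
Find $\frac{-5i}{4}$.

Divisor is real, so divide each part by 4:
= 0 - (5/4)i


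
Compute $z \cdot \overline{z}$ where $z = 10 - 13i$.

z * conjugate(z) = |z|^2 = a^2 + b^2
= 10^2 + (-13)^2 = 269


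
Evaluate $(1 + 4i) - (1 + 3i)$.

(1 - 1) + (4 - 3)i = i


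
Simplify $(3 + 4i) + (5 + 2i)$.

(3 + 5) + (4 + 2)i = 8 + 6i


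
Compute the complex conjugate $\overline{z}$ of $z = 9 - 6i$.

If z = a + bi, then conjugate(z) = a - bi
conjugate(9 - 6i) = 9 + 6i


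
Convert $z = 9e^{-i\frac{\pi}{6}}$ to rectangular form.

a = r cos θ = 9 * sqrt(3)/2 = 9*sqrt(3)/2
b = r sin θ = 9 * -1/2 = -9/2
z = 9*sqrt(3)/2 - (9/2)i


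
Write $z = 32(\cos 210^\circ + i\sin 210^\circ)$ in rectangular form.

a = r cos θ = 32 * -sqrt(3)/2 = -16*sqrt(3)
b = r sin θ = 32 * -1/2 = -16
z = -16*sqrt(3) - 16i


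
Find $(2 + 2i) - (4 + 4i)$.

(2 - 4) + (2 - 4)i = -2 - 2i


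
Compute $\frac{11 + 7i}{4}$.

Divisor is real, so divide each part by 4:
= 11/4 + (7/4)i


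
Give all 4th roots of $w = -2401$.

|w| = 2401, arg(w) = 180°
Root modulus = 2401^(1/4) = 7
Root arguments: θ_k = (180° + 360°k)/4 for k = 0, 1, ..., 3
Roots: 7*sqrt(2)/2 + (7*sqrt(2)/2)i, -7*sqrt(2)/2 + (7*sqrt(2)/2)i, -7*sqrt(2)/2 - (7*sqrt(2)/2)i, 7*sqrt(2)/2 - (7*sqrt(2)/2)i


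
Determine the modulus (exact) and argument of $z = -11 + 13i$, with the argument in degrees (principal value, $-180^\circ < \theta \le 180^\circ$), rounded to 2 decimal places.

|z| = sqrt((-11)^2 + 13^2) = sqrt(290)
arg(z) = arctan(b/a) = arctan(13/-11) (quadrant-adjusted) = 130.24°


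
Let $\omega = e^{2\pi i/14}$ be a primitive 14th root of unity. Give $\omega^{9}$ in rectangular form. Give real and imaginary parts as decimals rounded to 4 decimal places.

ω^9 = e^(2πi·9/14) = e^(i·9π/7)
= cos(9π/7) + i sin(9π/7)
= -0.6235 - 0.7818i


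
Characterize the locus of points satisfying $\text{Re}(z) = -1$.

Re(z) = x where z = x + yi; the equation x = -1 is satisfied by all points with that x-coordinate
Locus: Vertical line x = -1


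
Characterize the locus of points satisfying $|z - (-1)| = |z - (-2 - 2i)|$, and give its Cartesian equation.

|z - z1| = |z - z2| means z is equidistant from z1 and z2,
i.e. the perpendicular bisector of the segment from (-1, 0) to (-2, -2) (midpoint (-3/2, -1)).
With z = x + yi, square both sides:
(x - (-1))^2 + (y - 0)^2 = (x - (-2))^2 + (y - (-2))^2
The x^2 and y^2 terms cancel: -2x + (-4)y = 8 - 1 = 7
Simplify: 2x + 4y = -7
Locus: Perpendicular bisector of the segment from (-1, 0) to (-2, -2): the line 2x + 4y = -7


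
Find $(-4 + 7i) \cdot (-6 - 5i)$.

(a1*a2 - b1*b2) + (a1*b2 + b1*a2)i
= (24 - (-35)) + (20 + (-42))i
= 59 - 22i


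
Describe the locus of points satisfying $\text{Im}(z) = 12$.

Im(z) = y where z = x + yi; the equation y = 12 is satisfied by all points with that y-coordinate
Locus: Horizontal line y = 12


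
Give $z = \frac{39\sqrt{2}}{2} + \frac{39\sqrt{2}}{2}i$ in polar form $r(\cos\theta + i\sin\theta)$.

r = |z| = sqrt(a^2 + b^2) = sqrt((39*sqrt(2)/2)^2 + (39*sqrt(2)/2)^2) = sqrt(1521/2 + 1521/2) = sqrt(1521) = 39
θ = arctan(b/a) = arctan(27.5772/27.5772) (quadrant-adjusted) = 45°
z = 39(cos 45° + i sin 45°)


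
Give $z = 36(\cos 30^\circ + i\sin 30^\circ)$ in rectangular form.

a = r cos θ = 36 * sqrt(3)/2 = 18*sqrt(3)
b = r sin θ = 36 * 1/2 = 18
z = 18*sqrt(3) + 18i


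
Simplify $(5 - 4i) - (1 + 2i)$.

(5 - 1) + (-4 - 2)i = 4 - 6i


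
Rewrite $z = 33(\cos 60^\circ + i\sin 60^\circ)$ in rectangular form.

a = r cos θ = 33 * 1/2 = 33/2
b = r sin θ = 33 * sqrt(3)/2 = 33*sqrt(3)/2
z = 33/2 + (33*sqrt(3)/2)i


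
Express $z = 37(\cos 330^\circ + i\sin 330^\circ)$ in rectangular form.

a = r cos θ = 37 * sqrt(3)/2 = 37*sqrt(3)/2
b = r sin θ = 37 * -1/2 = -37/2
z = 37*sqrt(3)/2 - (37/2)i


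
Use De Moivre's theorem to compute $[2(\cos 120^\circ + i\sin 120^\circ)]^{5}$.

By De Moivre: z^n = r^n(cos(nθ) + i sin(nθ))
= 2^5(cos(5*120°) + i sin(5*120°))
= 32(cos 240° + i sin 240°)
= -16 - 16*sqrt(3)i


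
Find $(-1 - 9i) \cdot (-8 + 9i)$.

(a1*a2 - b1*b2) + (a1*b2 + b1*a2)i
= (8 - (-81)) + (-9 + 72)i
= 89 + 63i


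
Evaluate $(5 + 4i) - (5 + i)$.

(5 - 5) + (4 - 1)i = 3i


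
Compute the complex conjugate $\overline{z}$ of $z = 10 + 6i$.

If z = a + bi, then conjugate(z) = a - bi
conjugate(10 + 6i) = 10 - 6i


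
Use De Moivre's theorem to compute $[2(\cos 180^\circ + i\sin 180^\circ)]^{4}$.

By De Moivre: z^n = r^n(cos(nθ) + i sin(nθ))
= 2^4(cos(4*180°) + i sin(4*180°))
= 16(cos 0° + i sin 0°)
= 16


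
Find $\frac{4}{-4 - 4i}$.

Multiply numerator and denominator by conjugate (-4 + 4i):
= (4)(-4 + 4i) / ((-4)^2 + (-4)^2)
= (-16 + 16i) / 32
Divide through by 16: (-1 + i) / 2
= -1/2 + (1/2)i


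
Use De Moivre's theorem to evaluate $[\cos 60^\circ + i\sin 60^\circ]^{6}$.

By De Moivre: z^n = r^n(cos(nθ) + i sin(nθ))
= 1^6(cos(6*60°) + i sin(6*60°))
= 1(cos 0° + i sin 0°)
= 1


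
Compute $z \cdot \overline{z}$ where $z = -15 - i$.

z * conjugate(z) = |z|^2 = a^2 + b^2
= (-15)^2 + (-1)^2 = 226


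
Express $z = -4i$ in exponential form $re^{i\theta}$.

r = |z| = sqrt((0)^2 + (-4)^2) = sqrt(0 + 16) = sqrt(16) = 4
a = 0 and b < 0, so z lies on the negative imaginary axis: θ = -90° = -π/2
z = 4e^(-i*π/2)


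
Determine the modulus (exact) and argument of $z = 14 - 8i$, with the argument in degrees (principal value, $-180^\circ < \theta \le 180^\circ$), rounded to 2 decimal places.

|z| = sqrt(14^2 + (-8)^2) = sqrt(260)
arg(z) = arctan(b/a) = arctan(-8/14) (quadrant-adjusted) = -29.74°


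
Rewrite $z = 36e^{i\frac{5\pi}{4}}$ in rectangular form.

a = r cos θ = 36 * -sqrt(2)/2 = -18*sqrt(2)
b = r sin θ = 36 * -sqrt(2)/2 = -18*sqrt(2)
z = -18*sqrt(2) - 18*sqrt(2)i


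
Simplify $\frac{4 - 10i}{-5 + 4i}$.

Multiply numerator and denominator by conjugate (-5 - 4i):
= (4 - 10i)(-5 - 4i) / ((-5)^2 + 4^2)
= (-60 + 34i) / 41
= -60/41 + (34/41)i


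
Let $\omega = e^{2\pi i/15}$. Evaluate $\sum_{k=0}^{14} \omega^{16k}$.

Let ζ = ω^16 = e^(2πi·16/15). Since 15 ∤ 16, ζ ≠ 1.
Sum = Σ_{k=0}^{14} ζ^k = (ζ^15 - 1)/(ζ - 1) = (ω^{16·15} - 1)/(ζ - 1) = (1 - 1)/(ζ - 1) = 0


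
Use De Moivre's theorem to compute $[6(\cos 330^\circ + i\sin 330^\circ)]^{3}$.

By De Moivre: z^n = r^n(cos(nθ) + i sin(nθ))
= 6^3(cos(3*330°) + i sin(3*330°))
= 216(cos 270° + i sin 270°)
= -216i


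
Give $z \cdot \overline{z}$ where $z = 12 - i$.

z * conjugate(z) = |z|^2 = a^2 + b^2
= 12^2 + (-1)^2 = 145


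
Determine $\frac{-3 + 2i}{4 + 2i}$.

Multiply numerator and denominator by conjugate (4 - 2i):
= (-3 + 2i)(4 - 2i) / (4^2 + 2^2)
= (-8 + 14i) / 20
Divide through by 2: (-4 + 7i) / 10
= -2/5 + (7/10)i


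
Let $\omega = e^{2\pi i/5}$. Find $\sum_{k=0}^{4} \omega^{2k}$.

Let ζ = ω^2 = e^(2πi·2/5). Since 5 ∤ 2, ζ ≠ 1.
Sum = Σ_{k=0}^{4} ζ^k = (ζ^5 - 1)/(ζ - 1) = (ω^{2·5} - 1)/(ζ - 1) = (1 - 1)/(ζ - 1) = 0


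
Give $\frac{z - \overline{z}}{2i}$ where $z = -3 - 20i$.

z - conjugate(z) = 2bi
(z - conjugate(z))/(2i) = 2bi/(2i) = b = -20


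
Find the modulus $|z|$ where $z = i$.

|z| = sqrt(a^2 + b^2) = sqrt(0^2 + 1^2) = sqrt(1) = 1


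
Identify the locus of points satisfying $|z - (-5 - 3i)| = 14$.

|z - z0| = r describes a circle centered at z0 with radius r
Here z0 = -5 - 3i and r = 14
Locus: Circle centered at (-5, -3) with radius 14


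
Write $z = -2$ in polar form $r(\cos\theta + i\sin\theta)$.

r = |z| = sqrt(a^2 + b^2) = sqrt((-2)^2 + (0)^2) = sqrt(4 + 0) = sqrt(4) = 2
b = 0 and a < 0, so z lies on the negative real axis: θ = 180°
z = 2(cos 180° + i sin 180°)


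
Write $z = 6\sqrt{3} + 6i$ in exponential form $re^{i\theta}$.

r = |z| = sqrt((6*sqrt(3))^2 + (6)^2) = sqrt(108 + 36) = sqrt(144) = 12
θ = arctan(b/a) = arctan(6/10.3923) (quadrant-adjusted) = 30° = π/6
z = 12e^(i*π/6)


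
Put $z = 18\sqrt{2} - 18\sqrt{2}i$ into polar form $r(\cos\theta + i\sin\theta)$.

r = |z| = sqrt(a^2 + b^2) = sqrt((18*sqrt(2))^2 + (-18*sqrt(2))^2) = sqrt(648 + 648) = sqrt(1296) = 36
θ = arctan(b/a) = arctan(-25.4558/25.4558) (quadrant-adjusted) = 315°
z = 36(cos 315° + i sin 315°)


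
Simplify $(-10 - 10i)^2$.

(a + bi)^2 = a^2 - b^2 + 2abi
= (-10)^2 - (-10)^2 + 2*(-10)*(-10)i
= 200i


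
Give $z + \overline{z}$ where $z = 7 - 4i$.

z + conjugate(z) = (a + bi) + (a - bi) = 2a
= 2 * 7 = 14


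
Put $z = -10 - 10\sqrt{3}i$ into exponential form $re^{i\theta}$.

r = |z| = sqrt((-10)^2 + (-10*sqrt(3))^2) = sqrt(100 + 300) = sqrt(400) = 20
θ = arctan(b/a) = arctan(-17.3205/-10) (quadrant-adjusted) = -120° = -2π/3
z = 20e^(-i*2π/3)


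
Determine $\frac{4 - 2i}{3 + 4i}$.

Multiply numerator and denominator by conjugate (3 - 4i):
= (4 - 2i)(3 - 4i) / (3^2 + 4^2)
= (4 - 22i) / 25
= 4/25 - (22/25)i


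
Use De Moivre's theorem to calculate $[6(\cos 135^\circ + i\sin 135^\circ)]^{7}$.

By De Moivre: z^n = r^n(cos(nθ) + i sin(nθ))
= 6^7(cos(7*135°) + i sin(7*135°))
= 279936(cos 225° + i sin 225°)
= -139968*sqrt(2) - 139968*sqrt(2)i


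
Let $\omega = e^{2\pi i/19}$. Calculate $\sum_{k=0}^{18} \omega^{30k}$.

Let ζ = ω^30 = e^(2πi·30/19). Since 19 ∤ 30, ζ ≠ 1.
Sum = Σ_{k=0}^{18} ζ^k = (ζ^19 - 1)/(ζ - 1) = (ω^{30·19} - 1)/(ζ - 1) = (1 - 1)/(ζ - 1) = 0


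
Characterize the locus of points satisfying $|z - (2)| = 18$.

|z - z0| = r describes a circle centered at z0 with radius r
Here z0 = 2 and r = 18
Locus: Circle centered at (2, 0) with radius 18


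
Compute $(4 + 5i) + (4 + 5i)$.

(4 + 4) + (5 + 5)i = 8 + 10i


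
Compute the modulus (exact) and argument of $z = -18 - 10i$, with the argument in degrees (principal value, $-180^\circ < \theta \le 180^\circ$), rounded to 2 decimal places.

|z| = sqrt((-18)^2 + (-10)^2) = sqrt(424)
arg(z) = arctan(b/a) = arctan(-10/-18) (quadrant-adjusted) = -150.95°


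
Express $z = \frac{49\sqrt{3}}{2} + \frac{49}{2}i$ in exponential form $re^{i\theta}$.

r = |z| = sqrt((49*sqrt(3)/2)^2 + (49/2)^2) = sqrt(7203/4 + 2401/4) = sqrt(2401) = 49
θ = arctan(b/a) = arctan(24.5/42.4352) (quadrant-adjusted) = 30° = π/6
z = 49e^(i*π/6)


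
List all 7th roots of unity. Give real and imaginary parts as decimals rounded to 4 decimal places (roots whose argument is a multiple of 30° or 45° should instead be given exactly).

ω_k = e^(2πik/7) = cos(2πk/7) + i sin(2πk/7) for k = 0, 1, ..., 6
Roots: 1, 0.6235 + 0.7818i, -0.2225 + 0.9749i, -0.9010 + 0.4339i, -0.9010 - 0.4339i, -0.2225 - 0.9749i, 0.6235 - 0.7818i


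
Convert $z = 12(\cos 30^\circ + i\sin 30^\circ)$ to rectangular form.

a = r cos θ = 12 * sqrt(3)/2 = 6*sqrt(3)
b = r sin θ = 12 * 1/2 = 6
z = 6*sqrt(3) + 6i


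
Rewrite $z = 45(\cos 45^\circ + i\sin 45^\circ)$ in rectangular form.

a = r cos θ = 45 * sqrt(2)/2 = 45*sqrt(2)/2
b = r sin θ = 45 * sqrt(2)/2 = 45*sqrt(2)/2
z = 45*sqrt(2)/2 + (45*sqrt(2)/2)i


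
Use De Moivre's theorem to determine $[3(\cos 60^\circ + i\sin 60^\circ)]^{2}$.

By De Moivre: z^n = r^n(cos(nθ) + i sin(nθ))
= 3^2(cos(2*60°) + i sin(2*60°))
= 9(cos 120° + i sin 120°)
= -9/2 + (9*sqrt(3)/2)i


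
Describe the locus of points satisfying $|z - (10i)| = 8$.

|z - z0| = r describes a circle centered at z0 with radius r
Here z0 = 10i and r = 8
Locus: Circle centered at (0, 10) with radius 8


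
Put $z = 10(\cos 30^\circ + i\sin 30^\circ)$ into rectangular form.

a = r cos θ = 10 * sqrt(3)/2 = 5*sqrt(3)
b = r sin θ = 10 * 1/2 = 5
z = 5*sqrt(3) + 5i


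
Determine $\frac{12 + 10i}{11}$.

Divisor is real, so divide each part by 11:
= 12/11 + (10/11)i


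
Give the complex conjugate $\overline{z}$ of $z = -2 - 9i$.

If z = a + bi, then conjugate(z) = a - bi
conjugate(-2 - 9i) = -2 + 9i


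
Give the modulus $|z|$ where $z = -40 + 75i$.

|z| = sqrt(a^2 + b^2) = sqrt((-40)^2 + 75^2) = sqrt(7225) = 85


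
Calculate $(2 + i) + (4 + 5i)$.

(2 + 4) + (1 + 5)i = 6 + 6i


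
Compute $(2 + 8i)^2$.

(a + bi)^2 = a^2 - b^2 + 2abi
= 2^2 - 8^2 + 2*2*8i
= -60 + 32i


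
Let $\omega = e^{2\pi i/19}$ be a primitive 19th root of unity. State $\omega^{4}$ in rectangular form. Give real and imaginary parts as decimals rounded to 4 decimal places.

ω^4 = e^(2πi·4/19) = e^(i·8π/19)
= cos(8π/19) + i sin(8π/19)
= 0.2455 + 0.9694i


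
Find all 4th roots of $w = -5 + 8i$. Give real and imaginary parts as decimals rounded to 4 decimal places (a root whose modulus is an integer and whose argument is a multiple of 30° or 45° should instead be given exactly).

|w| = sqrt(89) ≈ 9.433981, arg(w) ≈ 122.005383°
Root modulus = sqrt(89)^(1/4) ≈ 1.752563
Root arguments: θ_k = (arg(w) + 360°k)/4 for k = 0, 1, ..., 3
Compute each root as (root modulus)(cos θ_k + i sin θ_k) using full-precision intermediates, then round to 4 decimal places.
Roots: 1.5100 + 0.8895i, -0.8895 + 1.5100i, -1.5100 - 0.8895i, 0.8895 - 1.5100i


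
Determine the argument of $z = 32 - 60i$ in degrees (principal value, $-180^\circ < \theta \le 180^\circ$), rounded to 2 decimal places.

θ = arctan(b/a) = arctan(-60/32) (quadrant-adjusted) = -61.93°


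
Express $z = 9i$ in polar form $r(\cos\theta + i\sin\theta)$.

r = |z| = sqrt(a^2 + b^2) = sqrt((0)^2 + (9)^2) = sqrt(0 + 81) = sqrt(81) = 9
a = 0 and b > 0, so z lies on the positive imaginary axis: θ = 90°
z = 9(cos 90° + i sin 90°)


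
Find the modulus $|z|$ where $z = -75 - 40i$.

|z| = sqrt(a^2 + b^2) = sqrt((-75)^2 + (-40)^2) = sqrt(7225) = 85


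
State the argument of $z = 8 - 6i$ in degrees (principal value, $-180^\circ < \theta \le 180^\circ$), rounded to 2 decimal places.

θ = arctan(b/a) = arctan(-6/8) (quadrant-adjusted) = -36.87°


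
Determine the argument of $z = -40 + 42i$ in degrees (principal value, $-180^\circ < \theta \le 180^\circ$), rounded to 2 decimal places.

θ = arctan(b/a) = arctan(42/-40) (quadrant-adjusted) = 133.60°


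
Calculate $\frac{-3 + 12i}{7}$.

Divisor is real, so divide each part by 7:
= -3/7 + (12/7)i


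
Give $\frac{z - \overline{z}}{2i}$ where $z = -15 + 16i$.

z - conjugate(z) = 2bi
(z - conjugate(z))/(2i) = 2bi/(2i) = b = 16


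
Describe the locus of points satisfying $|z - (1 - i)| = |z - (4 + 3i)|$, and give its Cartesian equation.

|z - z1| = |z - z2| means z is equidistant from z1 and z2,
i.e. the perpendicular bisector of the segment from (1, -1) to (4, 3) (midpoint (5/2, 1)).
With z = x + yi, square both sides:
(x - 1)^2 + (y - (-1))^2 = (x - 4)^2 + (y - 3)^2
The x^2 and y^2 terms cancel: 6x + 8y = 25 - 2 = 23
Simplify: 6x + 8y = 23
Locus: Perpendicular bisector of the segment from (1, -1) to (4, 3): the line 6x + 8y = 23


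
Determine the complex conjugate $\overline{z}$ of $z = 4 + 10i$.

If z = a + bi, then conjugate(z) = a - bi
conjugate(4 + 10i) = 4 - 10i


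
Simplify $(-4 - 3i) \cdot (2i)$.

(a1*a2 - b1*b2) + (a1*b2 + b1*a2)i
= (0 - (-6)) + (-8 + 0)i
= 6 - 8i


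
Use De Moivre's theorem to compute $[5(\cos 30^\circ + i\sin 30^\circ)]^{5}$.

By De Moivre: z^n = r^n(cos(nθ) + i sin(nθ))
= 5^5(cos(5*30°) + i sin(5*30°))
= 3125(cos 150° + i sin 150°)
= -3125*sqrt(3)/2 + (3125/2)i


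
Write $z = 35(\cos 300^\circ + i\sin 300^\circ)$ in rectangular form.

a = r cos θ = 35 * 1/2 = 35/2
b = r sin θ = 35 * -sqrt(3)/2 = -35*sqrt(3)/2
z = 35/2 - (35*sqrt(3)/2)i


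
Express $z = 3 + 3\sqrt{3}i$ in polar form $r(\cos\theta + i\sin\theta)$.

r = |z| = sqrt(a^2 + b^2) = sqrt((3)^2 + (3*sqrt(3))^2) = sqrt(9 + 27) = sqrt(36) = 6
θ = arctan(b/a) = arctan(5.1962/3) (quadrant-adjusted) = 60°
z = 6(cos 60° + i sin 60°)


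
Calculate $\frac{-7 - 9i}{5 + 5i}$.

Multiply numerator and denominator by conjugate (5 - 5i):
= (-7 - 9i)(5 - 5i) / (5^2 + 5^2)
= (-80 - 10i) / 50
Divide through by 10: (-8 - i) / 5
= -8/5 - (1/5)i


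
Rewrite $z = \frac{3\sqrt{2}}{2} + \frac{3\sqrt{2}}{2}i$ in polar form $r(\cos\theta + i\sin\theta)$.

r = |z| = sqrt(a^2 + b^2) = sqrt((3*sqrt(2)/2)^2 + (3*sqrt(2)/2)^2) = sqrt(9/2 + 9/2) = sqrt(9) = 3
θ = arctan(b/a) = arctan(2.1213/2.1213) (quadrant-adjusted) = 45°
z = 3(cos 45° + i sin 45°)


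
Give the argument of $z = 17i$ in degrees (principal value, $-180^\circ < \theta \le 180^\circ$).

a = 0 and b > 0, so z lies on the positive imaginary axis: θ = 90°


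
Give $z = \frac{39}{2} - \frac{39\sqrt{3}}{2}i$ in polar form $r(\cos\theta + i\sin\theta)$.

r = |z| = sqrt(a^2 + b^2) = sqrt((39/2)^2 + (-39*sqrt(3)/2)^2) = sqrt(1521/4 + 4563/4) = sqrt(1521) = 39
θ = arctan(b/a) = arctan(-33.775/19.5) (quadrant-adjusted) = 300°
z = 39(cos 300° + i sin 300°)


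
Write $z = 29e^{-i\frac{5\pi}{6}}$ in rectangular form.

a = r cos θ = 29 * -sqrt(3)/2 = -29*sqrt(3)/2
b = r sin θ = 29 * -1/2 = -29/2
z = -29*sqrt(3)/2 - (29/2)i


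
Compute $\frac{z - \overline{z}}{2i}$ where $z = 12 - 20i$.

z - conjugate(z) = 2bi
(z - conjugate(z))/(2i) = 2bi/(2i) = b = -20


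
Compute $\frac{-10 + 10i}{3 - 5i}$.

Multiply numerator and denominator by conjugate (3 + 5i):
= (-10 + 10i)(3 + 5i) / (3^2 + (-5)^2)
= (-80 - 20i) / 34
Divide through by 2: (-40 - 10i) / 17
= -40/17 - (10/17)i


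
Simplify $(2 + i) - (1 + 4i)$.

(2 - 1) + (1 - 4)i = 1 - 3i


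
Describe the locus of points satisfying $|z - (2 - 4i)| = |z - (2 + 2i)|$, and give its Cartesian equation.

|z - z1| = |z - z2| means z is equidistant from z1 and z2,
i.e. the perpendicular bisector of the segment from (2, -4) to (2, 2) (midpoint (2, -1)).
With z = x + yi, square both sides:
(x - 2)^2 + (y - (-4))^2 = (x - 2)^2 + (y - 2)^2
The x^2 and y^2 terms cancel: 0x + 12y = 8 - 20 = -12
Simplify: y = -1
Locus: Perpendicular bisector of the segment from (2, -4) to (2, 2): the line y = -1


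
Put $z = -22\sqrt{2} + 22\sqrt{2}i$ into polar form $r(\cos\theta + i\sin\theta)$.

r = |z| = sqrt(a^2 + b^2) = sqrt((-22*sqrt(2))^2 + (22*sqrt(2))^2) = sqrt(968 + 968) = sqrt(1936) = 44
θ = arctan(b/a) = arctan(31.1127/-31.1127) (quadrant-adjusted) = 135°
z = 44(cos 135° + i sin 135°)


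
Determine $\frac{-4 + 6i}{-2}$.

Divisor is real, so divide each part by -2:
= 2 - 3i


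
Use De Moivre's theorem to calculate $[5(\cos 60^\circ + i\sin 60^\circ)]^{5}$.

By De Moivre: z^n = r^n(cos(nθ) + i sin(nθ))
= 5^5(cos(5*60°) + i sin(5*60°))
= 3125(cos 300° + i sin 300°)
= 3125/2 - (3125*sqrt(3)/2)i


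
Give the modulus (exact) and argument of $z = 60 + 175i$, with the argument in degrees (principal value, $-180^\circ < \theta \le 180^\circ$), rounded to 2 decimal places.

|z| = sqrt(60^2 + 175^2) = 185
arg(z) = arctan(b/a) = arctan(175/60) (quadrant-adjusted) = 71.08°


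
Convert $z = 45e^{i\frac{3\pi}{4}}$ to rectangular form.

a = r cos θ = 45 * -sqrt(2)/2 = -45*sqrt(2)/2
b = r sin θ = 45 * sqrt(2)/2 = 45*sqrt(2)/2
z = -45*sqrt(2)/2 + (45*sqrt(2)/2)i


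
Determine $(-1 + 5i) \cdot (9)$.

(a1*a2 - b1*b2) + (a1*b2 + b1*a2)i
= (-9 - 0) + (0 + 45)i
= -9 + 45i


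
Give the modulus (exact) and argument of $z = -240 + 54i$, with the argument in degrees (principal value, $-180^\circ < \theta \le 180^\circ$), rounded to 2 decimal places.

|z| = sqrt((-240)^2 + 54^2) = 246
arg(z) = arctan(b/a) = arctan(54/-240) (quadrant-adjusted) = 167.32°


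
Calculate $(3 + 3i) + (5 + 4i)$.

(3 + 5) + (3 + 4)i = 8 + 7i


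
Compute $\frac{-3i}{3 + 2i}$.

Multiply numerator and denominator by conjugate (3 - 2i):
= (-3i)(3 - 2i) / (3^2 + 2^2)
= (-6 - 9i) / 13
= -6/13 - (9/13)i


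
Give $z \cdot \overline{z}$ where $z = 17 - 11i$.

z * conjugate(z) = |z|^2 = a^2 + b^2
= 17^2 + (-11)^2 = 410


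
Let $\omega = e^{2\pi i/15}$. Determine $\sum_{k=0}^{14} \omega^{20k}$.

Let ζ = ω^20 = e^(2πi·20/15). Since 15 ∤ 20, ζ ≠ 1.
Sum = Σ_{k=0}^{14} ζ^k = (ζ^15 - 1)/(ζ - 1) = (ω^{20·15} - 1)/(ζ - 1) = (1 - 1)/(ζ - 1) = 0


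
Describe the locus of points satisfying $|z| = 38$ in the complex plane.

|z| = 38 means sqrt(x^2 + y^2) = 38
This is a circle of radius 38 centered at the origin


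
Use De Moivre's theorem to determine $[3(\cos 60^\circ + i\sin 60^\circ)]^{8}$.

By De Moivre: z^n = r^n(cos(nθ) + i sin(nθ))
= 3^8(cos(8*60°) + i sin(8*60°))
= 6561(cos 120° + i sin 120°)
= -6561/2 + (6561*sqrt(3)/2)i


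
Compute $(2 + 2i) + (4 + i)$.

(2 + 4) + (2 + 1)i = 6 + 3i


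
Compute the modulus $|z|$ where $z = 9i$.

|z| = sqrt(a^2 + b^2) = sqrt(0^2 + 9^2) = sqrt(81) = 9


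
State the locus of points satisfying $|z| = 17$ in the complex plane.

|z| = 17 means sqrt(x^2 + y^2) = 17
This is a circle of radius 17 centered at the origin


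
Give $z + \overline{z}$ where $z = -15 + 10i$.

z + conjugate(z) = (a + bi) + (a - bi) = 2a
= 2 * (-15) = -30


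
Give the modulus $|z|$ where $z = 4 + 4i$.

|z| = sqrt(a^2 + b^2) = sqrt(4^2 + 4^2) = sqrt(32) = sqrt(32)


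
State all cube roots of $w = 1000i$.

|w| = 1000, arg(w) = 90°
Root modulus = 1000^(1/3) = 10
Root arguments: θ_k = (90° + 360°k)/3 for k = 0, 1, ..., 2
Roots: 5*sqrt(3) + 5i, -5*sqrt(3) + 5i, -10i


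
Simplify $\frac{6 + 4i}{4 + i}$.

Multiply numerator and denominator by conjugate (4 - i):
= (6 + 4i)(4 - i) / (4^2 + 1^2)
= (28 + 10i) / 17
= 28/17 + (10/17)i


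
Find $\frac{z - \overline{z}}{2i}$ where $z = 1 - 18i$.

z - conjugate(z) = 2bi
(z - conjugate(z))/(2i) = 2bi/(2i) = b = -18


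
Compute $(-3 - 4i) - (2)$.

(-3 - 2) + (-4 - 0)i = -5 - 4i


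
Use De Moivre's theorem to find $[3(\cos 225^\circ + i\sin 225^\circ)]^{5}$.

By De Moivre: z^n = r^n(cos(nθ) + i sin(nθ))
= 3^5(cos(5*225°) + i sin(5*225°))
= 243(cos 45° + i sin 45°)
= 243*sqrt(2)/2 + (243*sqrt(2)/2)i


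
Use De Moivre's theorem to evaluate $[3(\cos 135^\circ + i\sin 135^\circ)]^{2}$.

By De Moivre: z^n = r^n(cos(nθ) + i sin(nθ))
= 3^2(cos(2*135°) + i sin(2*135°))
= 9(cos 270° + i sin 270°)
= -9i


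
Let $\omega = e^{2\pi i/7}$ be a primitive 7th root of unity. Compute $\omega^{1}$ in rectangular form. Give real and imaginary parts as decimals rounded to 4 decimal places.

ω^1 = e^(2πi·1/7) = e^(i·2π/7)
= cos(2π/7) + i sin(2π/7)
= 0.6235 + 0.7818i


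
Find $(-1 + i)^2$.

(a + bi)^2 = a^2 - b^2 + 2abi
= (-1)^2 - 1^2 + 2*(-1)*1i
= -2i


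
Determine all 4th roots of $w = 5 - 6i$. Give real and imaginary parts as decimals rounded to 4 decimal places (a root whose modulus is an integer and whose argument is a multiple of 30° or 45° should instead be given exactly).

|w| = sqrt(61) ≈ 7.810250, arg(w) ≈ 309.805571°
Root modulus = sqrt(61)^(1/4) ≈ 1.671730
Root arguments: θ_k = (arg(w) + 360°k)/4 for k = 0, 1, ..., 3
Compute each root as (root modulus)(cos θ_k + i sin θ_k) using full-precision intermediates, then round to 4 decimal places.
Roots: 0.3632 + 1.6318i, -1.6318 + 0.3632i, -0.3632 - 1.6318i, 1.6318 - 0.3632i


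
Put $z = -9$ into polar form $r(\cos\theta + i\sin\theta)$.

r = |z| = sqrt(a^2 + b^2) = sqrt((-9)^2 + (0)^2) = sqrt(81 + 0) = sqrt(81) = 9
b = 0 and a < 0, so z lies on the negative real axis: θ = 180°
z = 9(cos 180° + i sin 180°)


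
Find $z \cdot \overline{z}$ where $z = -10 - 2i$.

z * conjugate(z) = |z|^2 = a^2 + b^2
= (-10)^2 + (-2)^2 = 104


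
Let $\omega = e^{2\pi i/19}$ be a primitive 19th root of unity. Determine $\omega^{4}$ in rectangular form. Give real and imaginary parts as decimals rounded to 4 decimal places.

ω^4 = e^(2πi·4/19) = e^(i·8π/19)
= cos(8π/19) + i sin(8π/19)
= 0.2455 + 0.9694i


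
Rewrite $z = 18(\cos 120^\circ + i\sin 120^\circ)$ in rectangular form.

a = r cos θ = 18 * -1/2 = -9
b = r sin θ = 18 * sqrt(3)/2 = 9*sqrt(3)
z = -9 + 9*sqrt(3)i


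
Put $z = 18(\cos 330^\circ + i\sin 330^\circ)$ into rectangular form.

a = r cos θ = 18 * sqrt(3)/2 = 9*sqrt(3)
b = r sin θ = 18 * -1/2 = -9
z = 9*sqrt(3) - 9i


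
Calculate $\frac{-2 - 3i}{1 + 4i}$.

Multiply numerator and denominator by conjugate (1 - 4i):
= (-2 - 3i)(1 - 4i) / (1^2 + 4^2)
= (-14 + 5i) / 17
= -14/17 + (5/17)i


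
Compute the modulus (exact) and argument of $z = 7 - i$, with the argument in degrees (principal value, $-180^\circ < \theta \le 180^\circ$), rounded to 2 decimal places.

|z| = sqrt(7^2 + (-1)^2) = sqrt(50)
arg(z) = arctan(b/a) = arctan(-1/7) (quadrant-adjusted) = -8.13°


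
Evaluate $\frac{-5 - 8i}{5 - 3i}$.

Multiply numerator and denominator by conjugate (5 + 3i):
= (-5 - 8i)(5 + 3i) / (5^2 + (-3)^2)
= (-1 - 55i) / 34
= -1/34 - (55/34)i


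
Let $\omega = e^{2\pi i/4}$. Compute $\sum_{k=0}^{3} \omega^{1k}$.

Let ζ = ω^1 = e^(2πi·1/4). Since 4 ∤ 1, ζ ≠ 1.
Sum = Σ_{k=0}^{3} ζ^k = (ζ^4 - 1)/(ζ - 1) = (ω^{1·4} - 1)/(ζ - 1) = (1 - 1)/(ζ - 1) = 0


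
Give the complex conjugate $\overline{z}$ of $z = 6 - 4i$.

If z = a + bi, then conjugate(z) = a - bi
conjugate(6 - 4i) = 6 + 4i


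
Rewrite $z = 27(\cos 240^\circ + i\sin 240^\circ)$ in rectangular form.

a = r cos θ = 27 * -1/2 = -27/2
b = r sin θ = 27 * -sqrt(3)/2 = -27*sqrt(3)/2
z = -27/2 - (27*sqrt(3)/2)i


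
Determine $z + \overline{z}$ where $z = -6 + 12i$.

z + conjugate(z) = (a + bi) + (a - bi) = 2a
= 2 * (-6) = -12


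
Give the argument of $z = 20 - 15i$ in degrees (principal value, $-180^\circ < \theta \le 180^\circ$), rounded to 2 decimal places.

θ = arctan(b/a) = arctan(-15/20) (quadrant-adjusted) = -36.87°


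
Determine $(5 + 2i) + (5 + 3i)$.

(5 + 5) + (2 + 3)i = 10 + 5i


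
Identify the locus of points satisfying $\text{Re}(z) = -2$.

Re(z) = x where z = x + yi; the equation x = -2 is satisfied by all points with that x-coordinate
Locus: Vertical line x = -2


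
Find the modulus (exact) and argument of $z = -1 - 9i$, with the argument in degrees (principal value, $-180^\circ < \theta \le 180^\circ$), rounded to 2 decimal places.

|z| = sqrt((-1)^2 + (-9)^2) = sqrt(82)
arg(z) = arctan(b/a) = arctan(-9/-1) (quadrant-adjusted) = -96.34°


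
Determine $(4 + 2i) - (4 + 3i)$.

(4 - 4) + (2 - 3)i = -i


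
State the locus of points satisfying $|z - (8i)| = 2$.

|z - z0| = r describes a circle centered at z0 with radius r
Here z0 = 8i and r = 2
Locus: Circle centered at (0, 8) with radius 2


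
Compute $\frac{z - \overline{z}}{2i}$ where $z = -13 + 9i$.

z - conjugate(z) = 2bi
(z - conjugate(z))/(2i) = 2bi/(2i) = b = 9


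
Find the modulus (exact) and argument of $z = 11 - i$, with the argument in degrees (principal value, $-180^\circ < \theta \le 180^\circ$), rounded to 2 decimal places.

|z| = sqrt(11^2 + (-1)^2) = sqrt(122)
arg(z) = arctan(b/a) = arctan(-1/11) (quadrant-adjusted) = -5.19°


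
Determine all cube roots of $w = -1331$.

|w| = 1331, arg(w) = 180°
Root modulus = 1331^(1/3) = 11
Root arguments: θ_k = (180° + 360°k)/3 for k = 0, 1, ..., 2
Roots: 11/2 + (11*sqrt(3)/2)i, -11, 11/2 - (11*sqrt(3)/2)i


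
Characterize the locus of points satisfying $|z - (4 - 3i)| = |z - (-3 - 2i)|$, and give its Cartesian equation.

|z - z1| = |z - z2| means z is equidistant from z1 and z2,
i.e. the perpendicular bisector of the segment from (4, -3) to (-3, -2) (midpoint (1/2, -5/2)).
With z = x + yi, square both sides:
(x - 4)^2 + (y - (-3))^2 = (x - (-3))^2 + (y - (-2))^2
The x^2 and y^2 terms cancel: -14x + 2y = 13 - 25 = -12
Simplify: 7x - y = 6
Locus: Perpendicular bisector of the segment from (4, -3) to (-3, -2): the line 7x - y = 6


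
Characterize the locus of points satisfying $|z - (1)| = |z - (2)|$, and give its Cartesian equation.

|z - z1| = |z - z2| means z is equidistant from z1 and z2,
i.e. the perpendicular bisector of the segment from (1, 0) to (2, 0) (midpoint (3/2, 0)).
With z = x + yi, square both sides:
(x - 1)^2 + (y - 0)^2 = (x - 2)^2 + (y - 0)^2
The x^2 and y^2 terms cancel: 2x + 0y = 4 - 1 = 3
Simplify: x = 3/2
Locus: Perpendicular bisector of the segment from (1, 0) to (2, 0): the line x = 3/2


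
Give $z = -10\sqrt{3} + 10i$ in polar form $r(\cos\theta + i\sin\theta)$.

r = |z| = sqrt(a^2 + b^2) = sqrt((-10*sqrt(3))^2 + (10)^2) = sqrt(300 + 100) = sqrt(400) = 20
θ = arctan(b/a) = arctan(10/-17.3205) (quadrant-adjusted) = 150°
z = 20(cos 150° + i sin 150°)


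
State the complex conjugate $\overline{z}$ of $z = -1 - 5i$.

If z = a + bi, then conjugate(z) = a - bi
conjugate(-1 - 5i) = -1 + 5i


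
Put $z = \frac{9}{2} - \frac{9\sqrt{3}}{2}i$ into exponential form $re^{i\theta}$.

r = |z| = sqrt((9/2)^2 + (-9*sqrt(3)/2)^2) = sqrt(81/4 + 243/4) = sqrt(81) = 9
θ = arctan(b/a) = arctan(-7.7942/4.5) (quadrant-adjusted) = -60° = -π/3
z = 9e^(-i*π/3)


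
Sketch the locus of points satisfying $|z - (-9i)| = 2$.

|z - z0| = r describes a circle centered at z0 with radius r
Here z0 = -9i and r = 2
Locus: Circle centered at (0, -9) with radius 2


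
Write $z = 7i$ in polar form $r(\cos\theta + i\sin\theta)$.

r = |z| = sqrt(a^2 + b^2) = sqrt((0)^2 + (7)^2) = sqrt(0 + 49) = sqrt(49) = 7
a = 0 and b > 0, so z lies on the positive imaginary axis: θ = 90°
z = 7(cos 90° + i sin 90°)


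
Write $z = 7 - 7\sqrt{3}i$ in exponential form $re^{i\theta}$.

r = |z| = sqrt((7)^2 + (-7*sqrt(3))^2) = sqrt(49 + 147) = sqrt(196) = 14
θ = arctan(b/a) = arctan(-12.1244/7) (quadrant-adjusted) = -60° = -π/3
z = 14e^(-i*π/3)


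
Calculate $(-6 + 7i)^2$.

(a + bi)^2 = a^2 - b^2 + 2abi
= (-6)^2 - 7^2 + 2*(-6)*7i
= -13 - 84i


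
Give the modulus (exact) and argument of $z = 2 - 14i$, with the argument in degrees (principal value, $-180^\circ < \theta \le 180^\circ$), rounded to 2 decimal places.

|z| = sqrt(2^2 + (-14)^2) = sqrt(200)
arg(z) = arctan(b/a) = arctan(-14/2) (quadrant-adjusted) = -81.87°


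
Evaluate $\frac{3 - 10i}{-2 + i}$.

Multiply numerator and denominator by conjugate (-2 - i):
= (3 - 10i)(-2 - i) / ((-2)^2 + 1^2)
= (-16 + 17i) / 5
= -16/5 + (17/5)i


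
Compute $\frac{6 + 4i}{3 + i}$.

Multiply numerator and denominator by conjugate (3 - i):
= (6 + 4i)(3 - i) / (3^2 + 1^2)
= (22 + 6i) / 10
Divide through by 2: (11 + 3i) / 5
= 11/5 + (3/5)i


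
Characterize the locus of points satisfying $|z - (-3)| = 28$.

|z - z0| = r describes a circle centered at z0 with radius r
Here z0 = -3 and r = 28
Locus: Circle centered at (-3, 0) with radius 28


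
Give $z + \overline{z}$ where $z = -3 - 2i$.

z + conjugate(z) = (a + bi) + (a - bi) = 2a
= 2 * (-3) = -6


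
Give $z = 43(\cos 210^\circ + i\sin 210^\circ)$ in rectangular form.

a = r cos θ = 43 * -sqrt(3)/2 = -43*sqrt(3)/2
b = r sin θ = 43 * -1/2 = -43/2
z = -43*sqrt(3)/2 - (43/2)i


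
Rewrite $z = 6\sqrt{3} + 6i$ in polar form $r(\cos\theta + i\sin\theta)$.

r = |z| = sqrt(a^2 + b^2) = sqrt((6*sqrt(3))^2 + (6)^2) = sqrt(108 + 36) = sqrt(144) = 12
θ = arctan(b/a) = arctan(6/10.3923) (quadrant-adjusted) = 30°
z = 12(cos 30° + i sin 30°)


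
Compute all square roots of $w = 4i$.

|w| = 4, arg(w) = 90°
Root modulus = 4^(1/2) = 2
Root arguments: θ_k = (90° + 360°k)/2 for k = 0, 1, ..., 1
Roots: sqrt(2) + sqrt(2)i, -sqrt(2) - sqrt(2)i


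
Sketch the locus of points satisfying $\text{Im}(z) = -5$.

Im(z) = y where z = x + yi; the equation y = -5 is satisfied by all points with that y-coordinate
Locus: Horizontal line y = -5


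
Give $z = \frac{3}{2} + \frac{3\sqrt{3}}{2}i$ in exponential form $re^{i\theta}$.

r = |z| = sqrt((3/2)^2 + (3*sqrt(3)/2)^2) = sqrt(9/4 + 27/4) = sqrt(9) = 3
θ = arctan(b/a) = arctan(2.5981/1.5) (quadrant-adjusted) = 60° = π/3
z = 3e^(i*π/3)


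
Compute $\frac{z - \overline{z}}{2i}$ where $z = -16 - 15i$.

z - conjugate(z) = 2bi
(z - conjugate(z))/(2i) = 2bi/(2i) = b = -15


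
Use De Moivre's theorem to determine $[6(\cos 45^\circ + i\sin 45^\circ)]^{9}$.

By De Moivre: z^n = r^n(cos(nθ) + i sin(nθ))
= 6^9(cos(9*45°) + i sin(9*45°))
= 10077696(cos 45° + i sin 45°)
= 5038848*sqrt(2) + 5038848*sqrt(2)i


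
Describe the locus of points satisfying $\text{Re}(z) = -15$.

Re(z) = x where z = x + yi; the equation x = -15 is satisfied by all points with that x-coordinate
Locus: Vertical line x = -15


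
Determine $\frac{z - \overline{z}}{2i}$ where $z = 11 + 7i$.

z - conjugate(z) = 2bi
(z - conjugate(z))/(2i) = 2bi/(2i) = b = 7


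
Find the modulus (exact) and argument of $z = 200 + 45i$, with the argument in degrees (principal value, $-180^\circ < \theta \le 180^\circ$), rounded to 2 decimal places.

|z| = sqrt(200^2 + 45^2) = 205
arg(z) = arctan(b/a) = arctan(45/200) (quadrant-adjusted) = 12.68°


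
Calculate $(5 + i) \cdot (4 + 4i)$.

(a1*a2 - b1*b2) + (a1*b2 + b1*a2)i
= (20 - 4) + (20 + 4)i
= 16 + 24i


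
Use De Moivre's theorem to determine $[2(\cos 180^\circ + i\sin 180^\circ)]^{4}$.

By De Moivre: z^n = r^n(cos(nθ) + i sin(nθ))
= 2^4(cos(4*180°) + i sin(4*180°))
= 16(cos 0° + i sin 0°)
= 16


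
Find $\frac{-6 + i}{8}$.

Divisor is real, so divide each part by 8:
= -3/4 + (1/8)i


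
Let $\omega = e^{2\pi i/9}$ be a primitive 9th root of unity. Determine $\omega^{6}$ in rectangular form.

ω^6 = e^(2πi·6/9) = e^(i·4π/3)
= cos(4π/3) + i sin(4π/3)
= -1/2 - (sqrt(3)/2)i


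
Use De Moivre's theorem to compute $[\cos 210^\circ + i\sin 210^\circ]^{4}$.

By De Moivre: z^n = r^n(cos(nθ) + i sin(nθ))
= 1^4(cos(4*210°) + i sin(4*210°))
= 1(cos 120° + i sin 120°)
= -1/2 + (sqrt(3)/2)i


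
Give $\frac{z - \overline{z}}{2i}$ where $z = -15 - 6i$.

z - conjugate(z) = 2bi
(z - conjugate(z))/(2i) = 2bi/(2i) = b = -6


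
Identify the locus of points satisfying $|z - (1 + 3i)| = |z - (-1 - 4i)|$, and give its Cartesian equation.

|z - z1| = |z - z2| means z is equidistant from z1 and z2,
i.e. the perpendicular bisector of the segment from (1, 3) to (-1, -4) (midpoint (0, -1/2)).
With z = x + yi, square both sides:
(x - 1)^2 + (y - 3)^2 = (x - (-1))^2 + (y - (-4))^2
The x^2 and y^2 terms cancel: -4x + (-14)y = 17 - 10 = 7
Simplify: 4x + 14y = -7
Locus: Perpendicular bisector of the segment from (1, 3) to (-1, -4): the line 4x + 14y = -7


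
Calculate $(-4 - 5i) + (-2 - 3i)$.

(-4 + (-2)) + (-5 + (-3))i = -6 - 8i


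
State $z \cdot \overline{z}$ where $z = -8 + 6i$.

z * conjugate(z) = |z|^2 = a^2 + b^2
= (-8)^2 + 6^2 = 100


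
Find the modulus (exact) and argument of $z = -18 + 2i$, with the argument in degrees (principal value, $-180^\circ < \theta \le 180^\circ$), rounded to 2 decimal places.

|z| = sqrt((-18)^2 + 2^2) = sqrt(328)
arg(z) = arctan(b/a) = arctan(2/-18) (quadrant-adjusted) = 173.66°


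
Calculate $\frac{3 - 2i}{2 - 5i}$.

Multiply numerator and denominator by conjugate (2 + 5i):
= (3 - 2i)(2 + 5i) / (2^2 + (-5)^2)
= (16 + 11i) / 29
= 16/29 + (11/29)i


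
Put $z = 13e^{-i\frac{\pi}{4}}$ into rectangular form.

a = r cos θ = 13 * sqrt(2)/2 = 13*sqrt(2)/2
b = r sin θ = 13 * -sqrt(2)/2 = -13*sqrt(2)/2
z = 13*sqrt(2)/2 - (13*sqrt(2)/2)i


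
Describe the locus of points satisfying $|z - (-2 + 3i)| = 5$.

|z - z0| = r describes a circle centered at z0 with radius r
Here z0 = -2 + 3i and r = 5
Locus: Circle centered at (-2, 3) with radius 5


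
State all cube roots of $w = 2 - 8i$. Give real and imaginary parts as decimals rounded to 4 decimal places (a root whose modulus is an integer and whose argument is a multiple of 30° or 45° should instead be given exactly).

|w| = sqrt(68) ≈ 8.246211, arg(w) ≈ 284.036243°
Root modulus = sqrt(68)^(1/3) ≈ 2.020311
Root arguments: θ_k = (arg(w) + 360°k)/3 for k = 0, 1, ..., 2
Compute each root as (root modulus)(cos θ_k + i sin θ_k) using full-precision intermediates, then round to 4 decimal places.
Roots: -0.1648 + 2.0136i, -1.6614 - 1.1495i, 1.8262 - 0.8641i


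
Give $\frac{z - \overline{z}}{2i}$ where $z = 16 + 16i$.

z - conjugate(z) = 2bi
(z - conjugate(z))/(2i) = 2bi/(2i) = b = 16


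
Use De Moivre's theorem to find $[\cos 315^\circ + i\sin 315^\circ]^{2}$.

By De Moivre: z^n = r^n(cos(nθ) + i sin(nθ))
= 1^2(cos(2*315°) + i sin(2*315°))
= 1(cos 270° + i sin 270°)
= -i


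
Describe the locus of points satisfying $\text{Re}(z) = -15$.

Re(z) = x where z = x + yi; the equation x = -15 is satisfied by all points with that x-coordinate
Locus: Vertical line x = -15


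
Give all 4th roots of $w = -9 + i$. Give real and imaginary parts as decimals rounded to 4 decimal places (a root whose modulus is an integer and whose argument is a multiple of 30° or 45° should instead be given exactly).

|w| = sqrt(82) ≈ 9.055385, arg(w) ≈ 173.659808°
Root modulus = sqrt(82)^(1/4) ≈ 1.734709
Root arguments: θ_k = (arg(w) + 360°k)/4 for k = 0, 1, ..., 3
Compute each root as (root modulus)(cos θ_k + i sin θ_k) using full-precision intermediates, then round to 4 decimal places.
Roots: 1.2601 + 1.1922i, -1.1922 + 1.2601i, -1.2601 - 1.1922i, 1.1922 - 1.2601i
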